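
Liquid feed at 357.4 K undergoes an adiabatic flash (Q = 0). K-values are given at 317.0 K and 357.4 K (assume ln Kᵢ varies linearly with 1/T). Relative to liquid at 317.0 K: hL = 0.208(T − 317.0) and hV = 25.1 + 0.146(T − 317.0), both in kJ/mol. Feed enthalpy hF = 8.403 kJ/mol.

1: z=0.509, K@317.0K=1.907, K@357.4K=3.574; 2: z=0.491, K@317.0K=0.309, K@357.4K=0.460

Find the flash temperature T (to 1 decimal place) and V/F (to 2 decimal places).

Adiabatic flash: solve Rachford–Rice at each trial T, then check hF = ψ·hV(T) + (1−ψ)·hL(T).
  T = 317.0 K: K = (1.907, 0.309), RR gives ψ = 0.195, H_out = 4.901 kJ/mol
  T = 357.4 K: K = (3.574, 0.460), RR gives ψ = 0.752, H_out = 25.391 kJ/mol
  T = 337.2 K: K = (2.660, 0.382), RR gives ψ = 0.527, H_out = 16.776 kJ/mol
  T = 327.1 K: K = (2.264, 0.344), RR gives ψ = 0.388, H_out = 11.597 kJ/mol
  T = 322.1 K: K = (2.082, 0.327), RR gives ψ = 0.302, H_out = 8.555 kJ/mol
  T = 319.6 K: K = (1.995, 0.318), RR gives ψ = 0.253, H_out = 6.849 kJ/mol
  T = 320.9 K: K = (2.040, 0.323), RR gives ψ = 0.279, H_out = 7.754 kJ/mol
Linear interpolation between T = 320.9 (H_out = 7.754) and T = 322.1 (H_out = 8.555) on hF = 8.403 gives T ≈ 321.9 K, at which ψ = 0.30.

T = 321.9 K, V/F = 0.30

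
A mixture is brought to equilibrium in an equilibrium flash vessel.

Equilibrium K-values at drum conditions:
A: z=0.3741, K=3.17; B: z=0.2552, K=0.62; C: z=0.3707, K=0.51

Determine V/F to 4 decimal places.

Material balance + equilibrium reduce to Σ zᵢ(Kᵢ−1)/(1+V/F(Kᵢ−1)) = 0.
g(0) = ΣzᵢKᵢ − 1 = 0.5332 and g(1) = 1 − Σzᵢ/Kᵢ = -0.2565, so a root lies in (0, 1).
Newton–Raphson from V/F = 0.41:
  V/F = 0.4100: g = 0.08741, g' = -0.6844 → V/F = 0.5377
  V/F = 0.5377: g = 0.00614, g' = -0.5975 → V/F = 0.5480
Converged at V/F = 0.5480.

V/F = 0.5480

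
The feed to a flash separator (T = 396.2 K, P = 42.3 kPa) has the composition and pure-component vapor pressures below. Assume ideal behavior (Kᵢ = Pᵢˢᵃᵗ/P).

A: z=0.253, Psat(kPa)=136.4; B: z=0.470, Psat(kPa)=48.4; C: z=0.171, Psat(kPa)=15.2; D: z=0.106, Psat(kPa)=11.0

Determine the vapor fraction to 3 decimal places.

ψ = 0.574

Raoult's law: Kᵢ = Pᵢˢᵃᵗ/P = Pᵢˢᵃᵗ/42.3.
  K_A = 136.4/42.3 = 3.22459, K_B = 48.4/42.3 = 1.14421, K_C = 15.2/42.3 = 0.35934, K_D = 11.0/42.3 = 0.26005
Rachford–Rice: g(ψ) = Σ zᵢ(Kᵢ−1)/(1+ψ(Kᵢ−1)) = 0.
g(0) = ΣzᵢKᵢ − 1 = 0.443 and g(1) = 1 − Σzᵢ/Kᵢ = -0.373, so a root lies in (0, 1).
Newton–Raphson from ψ = 0.5:
  ψ = 0.500: g = 0.0440, g' = -0.587 → ψ = 0.575
  ψ = 0.575: g = -0.0004, g' = -0.601 → ψ = 0.574
Converged at ψ = 0.574.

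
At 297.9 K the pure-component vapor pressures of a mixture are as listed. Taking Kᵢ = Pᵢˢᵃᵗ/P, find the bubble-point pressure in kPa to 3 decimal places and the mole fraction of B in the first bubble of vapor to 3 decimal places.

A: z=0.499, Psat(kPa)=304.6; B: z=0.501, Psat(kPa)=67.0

Pbub = 185.562 kPa, y_B = 0.181

At the bubble point ψ → 0, so ΣzᵢKᵢ = 1 with Kᵢ = Pᵢˢᵃᵗ/P ⇒ P = ΣzᵢPᵢˢᵃᵗ.
P = 0.499·304.6 + 0.501·67.0 = 185.562 kPa
yᵢ = zᵢPᵢˢᵃᵗ/P ⇒ y_B = 0.501·67.0/185.562 = 0.181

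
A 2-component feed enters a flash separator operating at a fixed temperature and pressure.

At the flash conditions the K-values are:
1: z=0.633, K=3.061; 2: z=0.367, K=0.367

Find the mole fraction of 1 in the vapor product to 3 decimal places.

y_1 = 0.719

Let ψ = V/F and solve Σ zᵢ(Kᵢ−1)/(1+ψ(Kᵢ−1)) = 0.
Check two-phase: ΣzᵢKᵢ = 2.072 > 1 and Σzᵢ/Kᵢ = 1.207 > 1, so g(0) = 1.072 > 0 and g(1) = -0.207 < 0.
Binary case is linear: z₁(K₁−1)(1+ψ(K₂−1)) + z₂(K₂−1)(1+ψ(K₁−1)) = 0
⇒ ψ = [z₁(K₁−1)+z₂(K₂−1)] / [−(K₁−1)(K₂−1)] = 1.0723/1.3046 = 0.822
Compositions from xᵢ = zᵢ/(1+ψ(Kᵢ−1)), yᵢ = Kᵢxᵢ:
  1: x = 0.235, y = 0.719
  2: x = 0.765, y = 0.281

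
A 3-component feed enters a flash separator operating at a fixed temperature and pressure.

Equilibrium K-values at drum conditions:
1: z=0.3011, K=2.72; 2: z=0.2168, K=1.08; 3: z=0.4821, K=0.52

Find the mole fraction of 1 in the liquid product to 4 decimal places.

Rachford–Rice: g(V/F) = Σ zᵢ(Kᵢ−1)/(1+V/F(Kᵢ−1)) = 0.
Feasibility: ΣzᵢKᵢ = 1.3038, Σzᵢ/Kᵢ = 1.2386 — both > 1, two phases present.
Newton iteration, V/F⁰ = 0.5:
  V/F = 0.5000: g = -0.00937, g' = -0.4511 → V/F = 0.4792
  V/F = 0.4792: g = 0.00005, g' = -0.4563 → V/F = 0.4793
Converged at V/F = 0.4793.
Compositions from xᵢ = zᵢ/(1+V/F(Kᵢ−1)), yᵢ = Kᵢxᵢ:
  1: x = 0.1650, y = 0.4489
  2: x = 0.2088, y = 0.2255
  3: x = 0.6262, y = 0.3256

x_1 = 0.1650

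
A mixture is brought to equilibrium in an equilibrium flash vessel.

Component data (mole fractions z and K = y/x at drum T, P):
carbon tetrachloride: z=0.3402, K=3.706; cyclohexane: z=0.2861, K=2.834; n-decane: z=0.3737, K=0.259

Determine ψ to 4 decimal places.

ψ = 0.6796

Iterate (Newton) starting at ψ = 0.5:
  ψ = 0.5000: g = 0.22506, g' = -1.2296 → ψ = 0.6830
  ψ = 0.6830: g = -0.00457, g' = -1.3380 → ψ = 0.6796
Converged at ψ = 0.6796.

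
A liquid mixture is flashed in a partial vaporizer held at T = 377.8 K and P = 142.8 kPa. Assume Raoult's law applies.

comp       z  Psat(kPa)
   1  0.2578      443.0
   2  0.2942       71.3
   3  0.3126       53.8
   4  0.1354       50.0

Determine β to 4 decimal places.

Raoult's law: Kᵢ = Pᵢˢᵃᵗ/P = Pᵢˢᵃᵗ/142.8.
  K_1 = 443.0/142.8 = 3.102241, K_2 = 71.3/142.8 = 0.499300, K_3 = 53.8/142.8 = 0.376751, K_4 = 50.0/142.8 = 0.350140
Let β = V/F and solve Σ zᵢ(Kᵢ−1)/(1+β(Kᵢ−1)) = 0.
Feasibility: ΣzᵢKᵢ = 1.1118, Σzᵢ/Kᵢ = 1.8888 — both > 1, two phases present.
Newton–Raphson from β = 0.5:
  β = 0.5000: g = -0.34564, g' = -0.7838 → β = 0.0590
  β = 0.0590: g = 0.03660, g' = -1.1728 → β = 0.0902
  β = 0.0902: g = 0.00139, g' = -1.0868 → β = 0.0915
Converged at β = 0.0915.

β = 0.0915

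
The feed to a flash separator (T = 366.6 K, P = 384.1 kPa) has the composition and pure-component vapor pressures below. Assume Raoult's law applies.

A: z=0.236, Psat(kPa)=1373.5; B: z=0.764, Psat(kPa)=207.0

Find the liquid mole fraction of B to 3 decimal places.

x_B = 0.848

Raoult's law: Kᵢ = Pᵢˢᵃᵗ/P = Pᵢˢᵃᵗ/384.1.
  K_A = 1373.5/384.1 = 3.57589, K_B = 207.0/384.1 = 0.53892
Material balance + equilibrium reduce to Σ zᵢ(Kᵢ−1)/(1+β(Kᵢ−1)) = 0.
Feasibility: ΣzᵢKᵢ = 1.256, Σzᵢ/Kᵢ = 1.484 — both > 1, two phases present.
Newton iteration, β⁰ = 0.5:
  β = 0.500: g = -0.1921, g' = -0.573 → β = 0.165
  β = 0.165: g = 0.0453, g' = -0.961 → β = 0.212
  β = 0.212: g = 0.0026, g' = -0.854 → β = 0.215
Converged at β = 0.215.
Compositions from xᵢ = zᵢ/(1+β(Kᵢ−1)), yᵢ = Kᵢxᵢ:
  A: x = 0.152, y = 0.543
  B: x = 0.848, y = 0.457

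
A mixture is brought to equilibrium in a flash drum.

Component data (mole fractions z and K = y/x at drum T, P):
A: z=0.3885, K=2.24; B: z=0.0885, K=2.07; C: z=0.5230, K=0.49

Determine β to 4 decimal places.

β = 0.5020

Let β = V/F and solve Σ zᵢ(Kᵢ−1)/(1+β(Kᵢ−1)) = 0.
Feasibility: ΣzᵢKᵢ = 1.3097, Σzᵢ/Kᵢ = 1.2835 — both > 1, two phases present.
Iterate (Newton) starting at β = 0.51:
  β = 0.5100: g = -0.00412, g' = -0.5151 → β = 0.5020
Converged at β = 0.5020.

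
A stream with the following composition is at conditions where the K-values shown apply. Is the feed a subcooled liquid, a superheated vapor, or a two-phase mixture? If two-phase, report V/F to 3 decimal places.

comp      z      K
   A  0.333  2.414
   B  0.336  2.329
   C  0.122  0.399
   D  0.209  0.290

ΣzᵢKᵢ = 1.696; Σzᵢ/Kᵢ = 1.309.
Both exceed 1, so a two-phase solution exists.
Rachford–Rice: g(ψ) = Σ zᵢ(Kᵢ−1)/(1+ψ(Kᵢ−1)) = 0.
Iterate (Newton) starting at ψ = 0.36:
  ψ = 0.360: g = 0.3212, g' = -0.826 → ψ = 0.749
  ψ = 0.749: g = 0.0023, g' = -0.932 → ψ = 0.751
Converged at ψ = 0.751.

two-phase, V/F = 0.751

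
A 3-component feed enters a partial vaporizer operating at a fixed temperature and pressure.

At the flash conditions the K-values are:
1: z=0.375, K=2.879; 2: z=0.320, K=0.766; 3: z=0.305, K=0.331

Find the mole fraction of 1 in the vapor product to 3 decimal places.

y_1 = 0.580

Material balance + equilibrium reduce to Σ zᵢ(Kᵢ−1)/(1+ψ(Kᵢ−1)) = 0.
Check two-phase: ΣzᵢKᵢ = 1.426 > 1 and Σzᵢ/Kᵢ = 1.469 > 1, so g(0) = 0.426 > 0 and g(1) = -0.469 < 0.
Iterate (Newton) starting at ψ = 0.5:
  ψ = 0.500: g = -0.0281, g' = -0.683 → ψ = 0.459
Converged at ψ = 0.459.
Compositions from xᵢ = zᵢ/(1+ψ(Kᵢ−1)), yᵢ = Kᵢxᵢ:
  1: x = 0.201, y = 0.580
  2: x = 0.359, y = 0.275
  3: x = 0.440, y = 0.146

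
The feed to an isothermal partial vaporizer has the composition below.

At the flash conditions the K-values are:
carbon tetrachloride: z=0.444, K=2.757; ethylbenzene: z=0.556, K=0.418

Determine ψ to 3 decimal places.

Material balance + equilibrium reduce to Σ zᵢ(Kᵢ−1)/(1+ψ(Kᵢ−1)) = 0.
Feasibility: ΣzᵢKᵢ = 1.457, Σzᵢ/Kᵢ = 1.491 — both > 1, two phases present.
Binary case is linear: z₁(K₁−1)(1+ψ(K₂−1)) + z₂(K₂−1)(1+ψ(K₁−1)) = 0
⇒ ψ = [z₁(K₁−1)+z₂(K₂−1)] / [−(K₁−1)(K₂−1)] = 0.4565/1.0226 = 0.446

ψ = 0.446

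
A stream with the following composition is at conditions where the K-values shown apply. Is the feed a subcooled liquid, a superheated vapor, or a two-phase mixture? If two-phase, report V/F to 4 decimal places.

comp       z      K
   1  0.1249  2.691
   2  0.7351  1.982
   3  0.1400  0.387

superheated vapor

ΣzᵢKᵢ = 1.8473; Σzᵢ/Kᵢ = 0.7791.
Since Σzᵢ/Kᵢ < 1 the mixture is above its dew point — single vapor phase.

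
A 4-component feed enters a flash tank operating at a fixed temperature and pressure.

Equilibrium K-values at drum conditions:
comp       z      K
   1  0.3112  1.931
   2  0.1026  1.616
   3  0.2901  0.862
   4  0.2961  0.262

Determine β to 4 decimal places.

β = 0.2066

Let β = V/F and solve Σ zᵢ(Kᵢ−1)/(1+β(Kᵢ−1)) = 0.
Check two-phase: ΣzᵢKᵢ = 1.0944 > 1 and Σzᵢ/Kᵢ = 1.6913 > 1, so g(0) = 0.0944 > 0 and g(1) = -0.6913 < 0.
Newton iteration, β⁰ = 0.5:
  β = 0.5000: g = -0.14329, g' = -0.5598 → β = 0.2440
  β = 0.2440: g = -0.01691, g' = -0.4543 → β = 0.2068
  β = 0.2068: g = -0.00007, g' = -0.4507 → β = 0.2066
Converged at β = 0.2066.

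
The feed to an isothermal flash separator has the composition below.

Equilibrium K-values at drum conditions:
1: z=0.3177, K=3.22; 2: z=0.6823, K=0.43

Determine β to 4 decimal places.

β = 0.2500

Rachford–Rice: g(β) = Σ zᵢ(Kᵢ−1)/(1+β(Kᵢ−1)) = 0.
Check two-phase: ΣzᵢKᵢ = 1.3164 > 1 and Σzᵢ/Kᵢ = 1.6854 > 1, so g(0) = 0.3164 > 0 and g(1) = -0.6854 < 0.
Newton iteration, β⁰ = 0.41:
  β = 0.4100: g = -0.13829, g' = -0.8066 → β = 0.2386
  β = 0.2386: g = 0.01099, g' = -0.9662 → β = 0.2499
  β = 0.2499: g = 0.00010, g' = -0.9491 → β = 0.2500
Converged at β = 0.2500.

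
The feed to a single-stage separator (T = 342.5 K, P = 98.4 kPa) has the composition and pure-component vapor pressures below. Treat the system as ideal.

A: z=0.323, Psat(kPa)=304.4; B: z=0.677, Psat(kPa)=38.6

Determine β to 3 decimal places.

Raoult's law: Kᵢ = Pᵢˢᵃᵗ/P = Pᵢˢᵃᵗ/98.4.
  K_A = 304.4/98.4 = 3.09350, K_B = 38.6/98.4 = 0.39228
Rachford–Rice: g(β) = Σ zᵢ(Kᵢ−1)/(1+β(Kᵢ−1)) = 0.
Feasibility: ΣzᵢKᵢ = 1.265, Σzᵢ/Kᵢ = 1.830 — both > 1, two phases present.
Newton–Raphson from β = 0.5:
  β = 0.500: g = -0.2606, g' = -0.854 → β = 0.195
  β = 0.195: g = 0.0137, g' = -1.036 → β = 0.208
Converged at β = 0.208.

β = 0.208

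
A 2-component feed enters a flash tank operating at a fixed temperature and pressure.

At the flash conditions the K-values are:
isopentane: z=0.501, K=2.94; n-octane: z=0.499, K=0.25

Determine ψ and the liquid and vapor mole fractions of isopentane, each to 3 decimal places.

ψ = 0.411, x_isopentane = 0.279, y_isopentane = 0.820

Binary case is linear: z₁(K₁−1)(1+ψ(K₂−1)) + z₂(K₂−1)(1+ψ(K₁−1)) = 0
⇒ ψ = [z₁(K₁−1)+z₂(K₂−1)] / [−(K₁−1)(K₂−1)] = 0.5977/1.4550 = 0.411
Compositions from xᵢ = zᵢ/(1+ψ(Kᵢ−1)), yᵢ = Kᵢxᵢ:
  isopentane: x = 0.279, y = 0.820
  n-octane: x = 0.721, y = 0.180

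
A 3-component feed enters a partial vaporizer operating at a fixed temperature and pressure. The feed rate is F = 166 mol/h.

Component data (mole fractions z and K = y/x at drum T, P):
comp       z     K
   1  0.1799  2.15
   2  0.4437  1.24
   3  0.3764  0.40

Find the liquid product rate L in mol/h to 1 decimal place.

Material balance + equilibrium reduce to Σ zᵢ(Kᵢ−1)/(1+V/F(Kᵢ−1)) = 0.
Feasibility: ΣzᵢKᵢ = 1.0875, Σzᵢ/Kᵢ = 1.3825 — both > 1, two phases present.
Newton iteration, V/F⁰ = 0.5:
  V/F = 0.5000: g = -0.09619, g' = -0.3928 → V/F = 0.2551
  V/F = 0.2551: g = -0.00636, g' = -0.3538 → V/F = 0.2372
Converged at V/F = 0.2372.
Then V = V/F·F = 0.2372·166 = 39.4 mol/h and L = F − V = 126.6 mol/h.

L = 126.6 mol/h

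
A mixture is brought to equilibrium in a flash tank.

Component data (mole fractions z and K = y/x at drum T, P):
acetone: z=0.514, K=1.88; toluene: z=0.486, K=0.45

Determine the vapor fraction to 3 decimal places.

ψ = 0.382

Rachford–Rice: g(ψ) = Σ zᵢ(Kᵢ−1)/(1+ψ(Kᵢ−1)) = 0.
g(0) = ΣzᵢKᵢ − 1 = 0.185 and g(1) = 1 − Σzᵢ/Kᵢ = -0.353, so a root lies in (0, 1).
Binary case is linear: z₁(K₁−1)(1+ψ(K₂−1)) + z₂(K₂−1)(1+ψ(K₁−1)) = 0
⇒ ψ = [z₁(K₁−1)+z₂(K₂−1)] / [−(K₁−1)(K₂−1)] = 0.1850/0.4840 = 0.382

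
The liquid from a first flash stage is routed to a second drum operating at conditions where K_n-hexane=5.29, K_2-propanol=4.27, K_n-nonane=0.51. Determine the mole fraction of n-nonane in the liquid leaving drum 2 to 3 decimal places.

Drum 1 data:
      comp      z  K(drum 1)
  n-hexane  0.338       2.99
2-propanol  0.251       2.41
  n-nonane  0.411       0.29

x_n-nonane (drum 2) = 0.885

Drum 1:
Material balance + equilibrium reduce to Σ zᵢ(Kᵢ−1)/(1+ψ₁(Kᵢ−1)) = 0.
Check two-phase: ΣzᵢKᵢ = 1.735 > 1 and Σzᵢ/Kᵢ = 1.634 > 1, so g(0) = 0.735 > 0 and g(1) = -0.634 < 0.
Newton–Raphson from ψ₁ = 0.51:
  ψ₁ = 0.510: g = 0.0822, g' = -1.008 → ψ₁ = 0.592
  ψ₁ = 0.592: g = -0.0013, g' = -1.047 → ψ₁ = 0.590
Converged at ψ₁ = 0.590.
Drum-1 compositions:
  n-hexane: x = 0.155, y = 0.465
  2-propanol: x = 0.137, y = 0.330
  n-nonane: x = 0.708, y = 0.205
Drum-2 feed = drum-1 liquid: z₂ = (0.1554, 0.1370, 0.7076).
Drum 2:
Iterate (Newton) starting at ψ₂ = 0.5:
  ψ₂ = 0.500: g = -0.0773, g' = -0.798 → ψ₂ = 0.403
  ψ₂ = 0.403: g = 0.0053, g' = -0.920 → ψ₂ = 0.409
Converged at ψ₂ = 0.409.
  n-hexane: x = 0.056, y = 0.298
  2-propanol: x = 0.059, y = 0.250
  n-nonane: x = 0.885, y = 0.451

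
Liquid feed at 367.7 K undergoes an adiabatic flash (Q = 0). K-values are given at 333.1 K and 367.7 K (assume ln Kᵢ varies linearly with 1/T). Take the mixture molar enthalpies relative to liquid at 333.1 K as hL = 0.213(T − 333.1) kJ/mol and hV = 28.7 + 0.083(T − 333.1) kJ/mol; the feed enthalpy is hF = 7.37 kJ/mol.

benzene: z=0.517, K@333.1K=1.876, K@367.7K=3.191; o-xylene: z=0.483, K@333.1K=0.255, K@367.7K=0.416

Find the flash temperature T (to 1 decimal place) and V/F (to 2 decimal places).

Adiabatic flash: solve Rachford–Rice at each trial T, then check hF = ψ·hV(T) + (1−ψ)·hL(T).
  T = 333.1 K: K = (1.876, 0.255), RR gives ψ = 0.143, H_out = 4.092 kJ/mol
  T = 367.7 K: K = (3.191, 0.416), RR gives ψ = 0.665, H_out = 23.460 kJ/mol
  T = 350.4 K: K = (2.479, 0.330), RR gives ψ = 0.445, H_out = 15.447 kJ/mol
  T = 341.8 K: K = (2.166, 0.291), RR gives ψ = 0.315, H_out = 10.538 kJ/mol
  T = 337.5 K: K = (2.019, 0.273), RR gives ψ = 0.237, H_out = 7.608 kJ/mol
  T = 335.3 K: K = (1.947, 0.264), RR gives ψ = 0.192, H_out = 5.929 kJ/mol
Linear interpolation between T = 335.3 (H_out = 5.929) and T = 337.5 (H_out = 7.608) on hF = 7.37 gives T ≈ 337.2 K, at which ψ = 0.23.

T = 337.2 K, V/F = 0.23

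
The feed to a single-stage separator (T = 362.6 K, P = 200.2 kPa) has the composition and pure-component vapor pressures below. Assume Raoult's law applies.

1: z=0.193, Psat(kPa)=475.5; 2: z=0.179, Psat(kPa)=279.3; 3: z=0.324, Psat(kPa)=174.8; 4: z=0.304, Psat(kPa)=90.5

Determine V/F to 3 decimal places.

Raoult's law: Kᵢ = Pᵢˢᵃᵗ/P = Pᵢˢᵃᵗ/200.2.
  K_1 = 475.5/200.2 = 2.37512, K_2 = 279.3/200.2 = 1.39510, K_3 = 174.8/200.2 = 0.87313, K_4 = 90.5/200.2 = 0.45205
Rachford–Rice: g(V/F) = Σ zᵢ(Kᵢ−1)/(1+V/F(Kᵢ−1)) = 0.
g(0) = ΣzᵢKᵢ − 1 = 0.128 and g(1) = 1 − Σzᵢ/Kᵢ = -0.253, so a root lies in (0, 1).
Newton–Raphson from V/F = 0.5:
  V/F = 0.500: g = -0.0570, g' = -0.327 → V/F = 0.326
  V/F = 0.326: g = 0.0004, g' = -0.337 → V/F = 0.327
Converged at V/F = 0.327.

V/F = 0.327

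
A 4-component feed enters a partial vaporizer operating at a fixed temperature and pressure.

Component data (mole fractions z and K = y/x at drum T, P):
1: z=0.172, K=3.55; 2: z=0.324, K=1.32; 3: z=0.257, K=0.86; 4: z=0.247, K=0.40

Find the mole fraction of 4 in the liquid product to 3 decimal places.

Rachford–Rice: g(ψ) = Σ zᵢ(Kᵢ−1)/(1+ψ(Kᵢ−1)) = 0.
Check two-phase: ΣzᵢKᵢ = 1.358 > 1 and Σzᵢ/Kᵢ = 1.210 > 1, so g(0) = 0.358 > 0 and g(1) = -0.210 < 0.
Iterate (Newton) starting at ψ = 0.42:
  ψ = 0.420: g = 0.0668, g' = -0.451 → ψ = 0.568
  ψ = 0.568: g = 0.0029, g' = -0.421 → ψ = 0.575
Converged at ψ = 0.575.
Compositions from xᵢ = zᵢ/(1+ψ(Kᵢ−1)), yᵢ = Kᵢxᵢ:
  1: x = 0.070, y = 0.248
  2: x = 0.274, y = 0.361
  3: x = 0.280, y = 0.240
  4: x = 0.377, y = 0.151

x_4 = 0.377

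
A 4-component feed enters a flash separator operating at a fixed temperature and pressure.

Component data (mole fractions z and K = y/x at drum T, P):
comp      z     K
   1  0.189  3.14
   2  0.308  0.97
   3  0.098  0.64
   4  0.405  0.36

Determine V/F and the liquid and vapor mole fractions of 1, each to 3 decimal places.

Newton iteration, V/F⁰ = 0.51:
  V/F = 0.510: g = -0.2440, g' = -0.583 → V/F = 0.091
  V/F = 0.091: g = 0.0173, g' = -0.807 → V/F = 0.113
Converged at V/F = 0.113.
Compositions from xᵢ = zᵢ/(1+V/F(Kᵢ−1)), yᵢ = Kᵢxᵢ:
  1: x = 0.152, y = 0.478
  2: x = 0.309, y = 0.300
  3: x = 0.102, y = 0.065
  4: x = 0.437, y = 0.157

V/F = 0.113, x_1 = 0.152, y_1 = 0.478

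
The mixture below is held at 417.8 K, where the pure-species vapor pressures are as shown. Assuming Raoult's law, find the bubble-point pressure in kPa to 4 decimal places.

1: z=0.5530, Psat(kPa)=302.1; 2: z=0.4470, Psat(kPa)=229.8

Pbub = 269.7819 kPa

At the bubble point ψ → 0, so ΣzᵢKᵢ = 1 with Kᵢ = Pᵢˢᵃᵗ/P ⇒ P = ΣzᵢPᵢˢᵃᵗ.
P = 0.5530·302.1 + 0.4470·229.8 = 269.7819 kPa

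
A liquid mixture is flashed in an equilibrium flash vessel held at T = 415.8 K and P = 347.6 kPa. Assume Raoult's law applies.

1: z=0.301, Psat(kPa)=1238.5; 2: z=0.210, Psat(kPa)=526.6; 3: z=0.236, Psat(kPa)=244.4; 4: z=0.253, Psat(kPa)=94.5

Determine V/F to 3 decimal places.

Raoult's law: Kᵢ = Pᵢˢᵃᵗ/P = Pᵢˢᵃᵗ/347.6.
  K_1 = 1238.5/347.6 = 3.56300, K_2 = 526.6/347.6 = 1.51496, K_3 = 244.4/347.6 = 0.70311, K_4 = 94.5/347.6 = 0.27186
Newton–Raphson from V/F = 0.5:
  V/F = 0.500: g = 0.0522, g' = -0.775 → V/F = 0.567
Converged at V/F = 0.567.

V/F = 0.567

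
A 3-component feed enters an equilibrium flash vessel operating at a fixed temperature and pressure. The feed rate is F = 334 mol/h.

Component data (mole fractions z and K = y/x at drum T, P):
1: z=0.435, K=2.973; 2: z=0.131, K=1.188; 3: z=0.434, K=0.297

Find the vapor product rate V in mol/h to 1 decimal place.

Let ψ = V/F and solve Σ zᵢ(Kᵢ−1)/(1+ψ(Kᵢ−1)) = 0.
Feasibility: ΣzᵢKᵢ = 1.578, Σzᵢ/Kᵢ = 1.718 — both > 1, two phases present.
Newton iteration, ψ⁰ = 0.49:
  ψ = 0.490: g = -0.0065, g' = -0.941 → ψ = 0.483
Converged at ψ = 0.483.
Then V = ψ·F = 0.4831·334 = 161.4 mol/h and L = F − V = 172.6 mol/h.

V = 161.4 mol/h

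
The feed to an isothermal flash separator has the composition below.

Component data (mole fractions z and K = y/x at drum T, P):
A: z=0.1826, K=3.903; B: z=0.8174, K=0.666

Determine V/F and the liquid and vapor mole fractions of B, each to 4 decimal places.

V/F = 0.2651, x_B = 0.8968, y_B = 0.5973

Material balance + equilibrium reduce to Σ zᵢ(Kᵢ−1)/(1+V/F(Kᵢ−1)) = 0.
g(0) = ΣzᵢKᵢ − 1 = 0.2571 and g(1) = 1 − Σzᵢ/Kᵢ = -0.2741, so a root lies in (0, 1).
Iterate (Newton) starting at V/F = 0.5:
  V/F = 0.5000: g = -0.11152, g' = -0.3875 → V/F = 0.2122
  V/F = 0.2122: g = 0.03419, g' = -0.6949 → V/F = 0.2614
  V/F = 0.2614: g = 0.00226, g' = -0.6069 → V/F = 0.2651
Converged at V/F = 0.2651.
Compositions from xᵢ = zᵢ/(1+V/F(Kᵢ−1)), yᵢ = Kᵢxᵢ:
  A: x = 0.1032, y = 0.4027
  B: x = 0.8968, y = 0.5973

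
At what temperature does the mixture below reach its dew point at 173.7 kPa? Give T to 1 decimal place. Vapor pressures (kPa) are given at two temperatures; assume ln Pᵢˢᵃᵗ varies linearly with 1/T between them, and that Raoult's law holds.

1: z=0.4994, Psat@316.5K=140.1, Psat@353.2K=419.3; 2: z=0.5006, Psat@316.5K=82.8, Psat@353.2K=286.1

Dew-point temperature: Σzᵢ·P/Pᵢˢᵃᵗ(T) = 1. Interpolate ln Pᵢˢᵃᵗ = aᵢ + bᵢ/T.
  T = 316.5 K: ΣzᵢP/Pᵢˢᵃᵗ = 1.6693
  T = 353.2 K: ΣzᵢP/Pᵢˢᵃᵗ = 0.5108
  T = 334.9 K: ΣzᵢP/Pᵢˢᵃᵗ = 0.8920
  T = 325.7 K: ΣzᵢP/Pᵢˢᵃᵗ = 1.2093
  T = 330.3 K: ΣzᵢP/Pᵢˢᵃᵗ = 1.0363
  T = 332.6 K: ΣzᵢP/Pᵢˢᵃᵗ = 0.9609
Interpolating between 330.3 K and 332.6 K gives T ≈ 331.4 K.

T = 331.4 K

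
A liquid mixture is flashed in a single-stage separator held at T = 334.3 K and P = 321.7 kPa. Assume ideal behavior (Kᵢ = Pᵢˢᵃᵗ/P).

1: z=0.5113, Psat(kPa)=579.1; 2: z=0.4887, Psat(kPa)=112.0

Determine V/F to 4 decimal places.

V/F = 0.1736

Raoult's law: Kᵢ = Pᵢˢᵃᵗ/P = Pᵢˢᵃᵗ/321.7.
  K_1 = 579.1/321.7 = 1.800124, K_2 = 112.0/321.7 = 0.348150
Material balance + equilibrium reduce to Σ zᵢ(Kᵢ−1)/(1+V/F(Kᵢ−1)) = 0.
Feasibility: ΣzᵢKᵢ = 1.0905, Σzᵢ/Kᵢ = 1.6877 — both > 1, two phases present.
Iterate (Newton) starting at V/F = 0.5:
  V/F = 0.5000: g = -0.18038, g' = -0.6240 → V/F = 0.2109
  V/F = 0.2109: g = -0.01931, g' = -0.5188 → V/F = 0.1737
  V/F = 0.1737: g = -0.00005, g' = -0.5164 → V/F = 0.1736
Converged at V/F = 0.1736.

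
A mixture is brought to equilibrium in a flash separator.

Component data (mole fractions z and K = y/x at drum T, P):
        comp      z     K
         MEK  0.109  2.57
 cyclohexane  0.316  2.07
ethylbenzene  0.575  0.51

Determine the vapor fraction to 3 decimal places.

Material balance + equilibrium reduce to Σ zᵢ(Kᵢ−1)/(1+ψ(Kᵢ−1)) = 0.
Feasibility: ΣzᵢKᵢ = 1.227, Σzᵢ/Kᵢ = 1.323 — both > 1, two phases present.
Newton–Raphson from ψ = 0.5:
  ψ = 0.500: g = -0.0570, g' = -0.480 → ψ = 0.381
  ψ = 0.381: g = 0.0008, g' = -0.496 → ψ = 0.383
Converged at ψ = 0.383.

ψ = 0.383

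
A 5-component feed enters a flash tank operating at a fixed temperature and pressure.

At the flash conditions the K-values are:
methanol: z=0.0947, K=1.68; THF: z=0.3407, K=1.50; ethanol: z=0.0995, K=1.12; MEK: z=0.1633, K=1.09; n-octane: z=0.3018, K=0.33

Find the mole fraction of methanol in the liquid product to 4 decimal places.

Newton iteration, ψ⁰ = 0.32:
  ψ = 0.3200: g = -0.03187, g' = -0.3149 → ψ = 0.2188
  ψ = 0.2188: g = -0.00129, g' = -0.2910 → ψ = 0.2144
Converged at ψ = 0.2144.
Compositions from xᵢ = zᵢ/(1+ψ(Kᵢ−1)), yᵢ = Kᵢxᵢ:
  methanol: x = 0.0827, y = 0.1389
  THF: x = 0.3077, y = 0.4616
  ethanol: x = 0.0970, y = 0.1086
  MEK: x = 0.1602, y = 0.1746
  n-octane: x = 0.3524, y = 0.1163

x_methanol = 0.0827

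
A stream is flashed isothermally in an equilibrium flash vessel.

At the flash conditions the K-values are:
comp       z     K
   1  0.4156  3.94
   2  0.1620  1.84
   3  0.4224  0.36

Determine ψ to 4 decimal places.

ψ = 0.6955

Newton iteration, ψ⁰ = 0.58:
  ψ = 0.5800: g = 0.11325, g' = -0.9801 → ψ = 0.6955
Converged at ψ = 0.6955.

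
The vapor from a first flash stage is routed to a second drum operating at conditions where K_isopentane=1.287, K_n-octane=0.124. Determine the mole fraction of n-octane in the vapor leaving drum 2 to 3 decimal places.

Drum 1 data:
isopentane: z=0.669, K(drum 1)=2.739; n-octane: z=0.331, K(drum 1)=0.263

Drum 1:
Let ψ₁ = V/F and solve Σ zᵢ(Kᵢ−1)/(1+ψ₁(Kᵢ−1)) = 0.
g(0) = ΣzᵢKᵢ − 1 = 0.919 and g(1) = 1 − Σzᵢ/Kᵢ = -0.503, so a root lies in (0, 1).
Binary case is linear: z₁(K₁−1)(1+ψ₁(K₂−1)) + z₂(K₂−1)(1+ψ₁(K₁−1)) = 0
⇒ ψ₁ = [z₁(K₁−1)+z₂(K₂−1)] / [−(K₁−1)(K₂−1)] = 0.9194/1.2816 = 0.717
Drum-1 compositions:
  isopentane: x = 0.298, y = 0.815
  n-octane: x = 0.702, y = 0.185
Drum-2 feed = drum-1 vapor: z₂ = (0.8153, 0.1847).
Drum 2:
Binary case is linear: z₁(K₁−1)(1+ψ₂(K₂−1)) + z₂(K₂−1)(1+ψ₂(K₁−1)) = 0
⇒ ψ₂ = [z₁(K₁−1)+z₂(K₂−1)] / [−(K₁−1)(K₂−1)] = 0.0722/0.2514 = 0.287
  isopentane: x = 0.753, y = 0.969
  n-octane: x = 0.247, y = 0.031

y_n-octane (drum 2) = 0.031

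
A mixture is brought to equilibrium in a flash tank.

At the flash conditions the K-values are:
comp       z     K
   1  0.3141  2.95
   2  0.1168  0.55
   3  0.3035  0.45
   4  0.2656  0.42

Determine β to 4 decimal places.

Let β = V/F and solve Σ zᵢ(Kᵢ−1)/(1+β(Kᵢ−1)) = 0.
g(0) = ΣzᵢKᵢ − 1 = 0.2390 and g(1) = 1 − Σzᵢ/Kᵢ = -0.6257, so a root lies in (0, 1).
Newton iteration, β⁰ = 0.5:
  β = 0.5000: g = -0.20491, g' = -0.6975 → β = 0.2062
  β = 0.2062: g = 0.01564, g' = -0.8683 → β = 0.2242
  β = 0.2242: g = 0.00021, g' = -0.8450 → β = 0.2245
Converged at β = 0.2245.

β = 0.2245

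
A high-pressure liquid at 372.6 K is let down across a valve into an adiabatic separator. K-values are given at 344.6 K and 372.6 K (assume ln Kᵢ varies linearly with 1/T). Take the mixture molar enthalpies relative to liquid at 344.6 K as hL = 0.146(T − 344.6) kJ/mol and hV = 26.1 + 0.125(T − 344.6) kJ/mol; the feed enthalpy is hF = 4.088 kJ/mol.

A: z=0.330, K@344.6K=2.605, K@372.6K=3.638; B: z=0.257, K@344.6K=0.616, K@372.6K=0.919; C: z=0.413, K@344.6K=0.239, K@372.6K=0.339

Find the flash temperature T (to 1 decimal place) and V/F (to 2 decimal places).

T = 346.9 K, V/F = 0.14

Adiabatic flash: solve Rachford–Rice at each trial T, then check hF = ψ·hV(T) + (1−ψ)·hL(T).
  T = 344.6 K: K = (2.605, 0.616, 0.239), RR gives ψ = 0.114, H_out = 2.986 kJ/mol
  T = 372.6 K: K = (3.638, 0.919, 0.339), RR gives ψ = 0.436, H_out = 15.204 kJ/mol
  T = 358.6 K: K = (3.099, 0.758, 0.287), RR gives ψ = 0.282, H_out = 9.309 kJ/mol
  T = 351.6 K: K = (2.846, 0.685, 0.262), RR gives ψ = 0.201, H_out = 6.241 kJ/mol
  T = 348.1 K: K = (2.724, 0.650, 0.250), RR gives ψ = 0.159, H_out = 4.643 kJ/mol
  T = 346.4 K: K = (2.666, 0.633, 0.245), RR gives ψ = 0.138, H_out = 3.847 kJ/mol
Linear interpolation between T = 346.4 (H_out = 3.847) and T = 348.1 (H_out = 4.643) on hF = 4.088 gives T ≈ 346.9 K, at which ψ = 0.14.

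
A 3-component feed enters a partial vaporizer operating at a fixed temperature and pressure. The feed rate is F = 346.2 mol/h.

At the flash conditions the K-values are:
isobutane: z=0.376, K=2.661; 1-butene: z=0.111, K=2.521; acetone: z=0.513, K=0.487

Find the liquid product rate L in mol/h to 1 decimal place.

L = 126.6 mol/h

Newton iteration, V/F⁰ = 0.68:
  V/F = 0.680: g = -0.0279, g' = -0.609 → V/F = 0.634
Converged at V/F = 0.634.
Then V = V/F·F = 0.6342·346.2 = 219.6 mol/h and L = F − V = 126.6 mol/h.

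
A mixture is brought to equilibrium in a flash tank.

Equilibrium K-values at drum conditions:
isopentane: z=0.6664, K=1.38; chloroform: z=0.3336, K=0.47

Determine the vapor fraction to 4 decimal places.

ψ = 0.3795

Rachford–Rice: g(ψ) = Σ zᵢ(Kᵢ−1)/(1+ψ(Kᵢ−1)) = 0.
Feasibility: ΣzᵢKᵢ = 1.0764, Σzᵢ/Kᵢ = 1.1927 — both > 1, two phases present.
Newton–Raphson from ψ = 0.5:
  ψ = 0.5000: g = -0.02776, g' = -0.2414 → ψ = 0.3850
  ψ = 0.3850: g = -0.00123, g' = -0.2212 → ψ = 0.3795
Converged at ψ = 0.3795.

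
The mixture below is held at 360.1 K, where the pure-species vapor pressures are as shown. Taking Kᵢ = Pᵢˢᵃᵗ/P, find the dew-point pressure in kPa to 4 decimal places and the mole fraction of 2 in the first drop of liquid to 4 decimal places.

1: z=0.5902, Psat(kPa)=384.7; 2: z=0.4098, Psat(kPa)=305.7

At the dew point ψ → 1, so Σzᵢ/Kᵢ = 1 with Kᵢ = Pᵢˢᵃᵗ/P ⇒ 1/P = Σzᵢ/Pᵢˢᵃᵗ.
1/P = 0.5902/384.7 + 0.4098/305.7 = 0.0028747 ⇒ P = 347.8609 kPa
xᵢ = zᵢP/Pᵢˢᵃᵗ ⇒ x_2 = 0.4098·347.8609/305.7 = 0.4663

Pdew = 347.8609 kPa, x_2 = 0.4663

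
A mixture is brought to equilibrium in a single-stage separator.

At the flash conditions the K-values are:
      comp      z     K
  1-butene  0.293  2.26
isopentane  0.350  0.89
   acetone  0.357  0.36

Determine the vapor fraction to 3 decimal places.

Let ψ = V/F and solve Σ zᵢ(Kᵢ−1)/(1+ψ(Kᵢ−1)) = 0.
Feasibility: ΣzᵢKᵢ = 1.102, Σzᵢ/Kᵢ = 1.515 — both > 1, two phases present.
Newton–Raphson from ψ = 0.5:
  ψ = 0.500: g = -0.1502, g' = -0.496 → ψ = 0.197
  ψ = 0.197: g = -0.0051, g' = -0.494 → ψ = 0.187
Converged at ψ = 0.187.

ψ = 0.187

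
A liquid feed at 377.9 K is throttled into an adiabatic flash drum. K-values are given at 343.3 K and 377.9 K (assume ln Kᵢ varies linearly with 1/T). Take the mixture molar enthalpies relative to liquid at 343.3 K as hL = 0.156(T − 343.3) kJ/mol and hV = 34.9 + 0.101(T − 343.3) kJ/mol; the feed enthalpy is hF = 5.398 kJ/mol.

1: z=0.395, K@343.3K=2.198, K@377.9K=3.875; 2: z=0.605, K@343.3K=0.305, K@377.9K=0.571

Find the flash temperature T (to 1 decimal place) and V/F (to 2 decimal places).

T = 347.0 K, V/F = 0.14

Adiabatic flash: solve Rachford–Rice at each trial T, then check hF = ψ·hV(T) + (1−ψ)·hL(T).
  T = 343.3 K: K = (2.198, 0.305), RR gives ψ = 0.063, H_out = 2.210 kJ/mol
  T = 377.9 K: K = (3.875, 0.571), RR gives ψ = 0.710, H_out = 28.836 kJ/mol
  T = 360.6 K: K = (2.958, 0.424), RR gives ψ = 0.376, H_out = 15.477 kJ/mol
  T = 352.0 K: K = (2.562, 0.361), RR gives ψ = 0.231, H_out = 9.307 kJ/mol
  T = 347.6 K: K = (2.373, 0.332), RR gives ψ = 0.151, H_out = 5.893 kJ/mol
  T = 345.5 K: K = (2.286, 0.319), RR gives ψ = 0.109, H_out = 4.147 kJ/mol
Linear interpolation between T = 345.5 (H_out = 4.147) and T = 347.6 (H_out = 5.893) on hF = 5.398 gives T ≈ 347.0 K, at which ψ = 0.14.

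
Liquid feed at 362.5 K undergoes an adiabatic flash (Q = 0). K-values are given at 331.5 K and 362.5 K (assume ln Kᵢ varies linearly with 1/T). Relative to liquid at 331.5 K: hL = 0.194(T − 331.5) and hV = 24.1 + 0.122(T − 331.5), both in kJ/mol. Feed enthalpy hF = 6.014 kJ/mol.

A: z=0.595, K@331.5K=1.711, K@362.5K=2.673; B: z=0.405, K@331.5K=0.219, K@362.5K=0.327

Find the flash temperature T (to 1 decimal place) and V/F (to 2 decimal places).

T = 333.4 K, V/F = 0.24

Adiabatic flash: solve Rachford–Rice at each trial T, then check hF = ψ·hV(T) + (1−ψ)·hL(T).
  T = 331.5 K: K = (1.711, 0.219), RR gives ψ = 0.192, H_out = 4.633 kJ/mol
  T = 362.5 K: K = (2.673, 0.327), RR gives ψ = 0.642, H_out = 20.054 kJ/mol
  T = 347.0 K: K = (2.160, 0.270), RR gives ψ = 0.466, H_out = 13.716 kJ/mol
  T = 339.2 K: K = (1.926, 0.244), RR gives ψ = 0.349, H_out = 9.718 kJ/mol
  T = 335.4 K: K = (1.818, 0.231), RR gives ψ = 0.279, H_out = 7.400 kJ/mol
  T = 333.4 K: K = (1.763, 0.225), RR gives ψ = 0.237, H_out = 6.039 kJ/mol
Linear interpolation between T = 331.5 (H_out = 4.633) and T = 333.4 (H_out = 6.039) on hF = 6.014 gives T ≈ 333.4 K, at which ψ = 0.24.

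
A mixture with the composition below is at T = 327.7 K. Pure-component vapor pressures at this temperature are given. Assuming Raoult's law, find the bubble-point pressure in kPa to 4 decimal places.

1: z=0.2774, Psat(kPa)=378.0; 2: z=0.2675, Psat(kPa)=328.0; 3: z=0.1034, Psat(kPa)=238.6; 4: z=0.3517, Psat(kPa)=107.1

Pbub = 254.9355 kPa

At the bubble point ψ → 0, so ΣzᵢKᵢ = 1 with Kᵢ = Pᵢˢᵃᵗ/P ⇒ P = ΣzᵢPᵢˢᵃᵗ.
P = 0.2774·378.0 + 0.2675·328.0 + 0.1034·238.6 + 0.3517·107.1 = 254.9355 kPa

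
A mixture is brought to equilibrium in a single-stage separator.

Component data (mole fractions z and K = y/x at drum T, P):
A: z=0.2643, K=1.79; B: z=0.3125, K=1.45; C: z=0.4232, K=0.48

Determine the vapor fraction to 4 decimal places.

Rachford–Rice: g(ψ) = Σ zᵢ(Kᵢ−1)/(1+ψ(Kᵢ−1)) = 0.
Feasibility: ΣzᵢKᵢ = 1.1294, Σzᵢ/Kᵢ = 1.2448 — both > 1, two phases present.
Newton–Raphson from ψ = 0.4:
  ψ = 0.4000: g = -0.00002, g' = -0.3231 → ψ = 0.3999
Converged at ψ = 0.3999.

ψ = 0.3999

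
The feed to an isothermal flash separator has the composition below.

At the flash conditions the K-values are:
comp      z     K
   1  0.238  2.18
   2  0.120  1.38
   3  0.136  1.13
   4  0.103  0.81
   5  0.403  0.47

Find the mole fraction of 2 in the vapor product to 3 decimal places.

Let ψ = V/F and solve Σ zᵢ(Kᵢ−1)/(1+ψ(Kᵢ−1)) = 0.
Check two-phase: ΣzᵢKᵢ = 1.111 > 1 and Σzᵢ/Kᵢ = 1.301 > 1, so g(0) = 0.111 > 0 and g(1) = -0.301 < 0.
Newton–Raphson from ψ = 0.5:
  ψ = 0.500: g = -0.0807, g' = -0.359 → ψ = 0.276
  ψ = 0.276: g = -0.0005, g' = -0.364 → ψ = 0.274
Converged at ψ = 0.274.
Compositions from xᵢ = zᵢ/(1+ψ(Kᵢ−1)), yᵢ = Kᵢxᵢ:
  1: x = 0.180, y = 0.392
  2: x = 0.109, y = 0.150
  3: x = 0.131, y = 0.148
  4: x = 0.109, y = 0.088
  5: x = 0.472, y = 0.222

y_2 = 0.150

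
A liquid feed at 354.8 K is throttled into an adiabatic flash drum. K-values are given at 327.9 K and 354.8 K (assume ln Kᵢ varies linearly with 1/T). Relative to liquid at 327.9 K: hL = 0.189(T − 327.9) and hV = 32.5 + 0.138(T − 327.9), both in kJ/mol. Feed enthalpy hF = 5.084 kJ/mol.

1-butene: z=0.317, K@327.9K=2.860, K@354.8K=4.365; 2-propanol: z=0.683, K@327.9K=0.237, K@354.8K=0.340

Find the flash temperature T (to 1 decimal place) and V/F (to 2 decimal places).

Adiabatic flash: solve Rachford–Rice at each trial T, then check hF = ψ·hV(T) + (1−ψ)·hL(T).
  T = 327.9 K: K = (2.860, 0.237), RR gives ψ = 0.048, H_out = 1.568 kJ/mol
  T = 354.8 K: K = (4.365, 0.340), RR gives ψ = 0.277, H_out = 13.717 kJ/mol
  T = 341.4 K: K = (3.566, 0.286), RR gives ψ = 0.178, H_out = 8.208 kJ/mol
  T = 334.6 K: K = (3.198, 0.261), RR gives ψ = 0.118, H_out = 5.062 kJ/mol
  T = 338.0 K: K = (3.379, 0.273), RR gives ψ = 0.149, H_out = 6.676 kJ/mol
  T = 336.3 K: K = (3.287, 0.267), RR gives ψ = 0.134, H_out = 5.880 kJ/mol
Linear interpolation between T = 334.6 (H_out = 5.062) and T = 336.3 (H_out = 5.880) on hF = 5.084 gives T ≈ 334.6 K, at which ψ = 0.12.

T = 334.6 K, V/F = 0.12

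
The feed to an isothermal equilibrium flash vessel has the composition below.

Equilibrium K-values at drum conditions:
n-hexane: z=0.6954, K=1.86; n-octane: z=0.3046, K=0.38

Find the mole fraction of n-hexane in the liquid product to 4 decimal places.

Rachford–Rice: g(V/F) = Σ zᵢ(Kᵢ−1)/(1+V/F(Kᵢ−1)) = 0.
Check two-phase: ΣzᵢKᵢ = 1.4092 > 1 and Σzᵢ/Kᵢ = 1.1754 > 1, so g(0) = 0.4092 > 0 and g(1) = -0.1754 < 0.
Newton–Raphson from V/F = 0.67:
  V/F = 0.6700: g = 0.05638, g' = -0.5496 → V/F = 0.7726
  V/F = 0.7726: g = -0.00316, g' = -0.6170 → V/F = 0.7674
Converged at V/F = 0.7674.
Compositions from xᵢ = zᵢ/(1+V/F(Kᵢ−1)), yᵢ = Kᵢxᵢ:
  n-hexane: x = 0.4189, y = 0.7792
  n-octane: x = 0.5811, y = 0.2208

x_n-hexane = 0.4189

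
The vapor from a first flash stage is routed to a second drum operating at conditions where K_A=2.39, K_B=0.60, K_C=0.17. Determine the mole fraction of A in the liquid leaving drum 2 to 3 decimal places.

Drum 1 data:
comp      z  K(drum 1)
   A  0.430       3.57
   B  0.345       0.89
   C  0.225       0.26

Drum 1:
Newton–Raphson from ψ₁ = 0.5:
  ψ₁ = 0.500: g = 0.1792, g' = -0.859 → ψ₁ = 0.709
Converged at ψ₁ = 0.709.
Drum-1 compositions:
  A: x = 0.152, y = 0.544
  B: x = 0.374, y = 0.333
  C: x = 0.473, y = 0.123
Drum-2 feed = drum-1 vapor: z₂ = (0.5439, 0.3330, 0.1231).
Drum 2:
Material balance + equilibrium reduce to Σ zᵢ(Kᵢ−1)/(1+ψ₂(Kᵢ−1)) = 0.
Check two-phase: ΣzᵢKᵢ = 1.521 > 1 and Σzᵢ/Kᵢ = 1.507 > 1, so g(0) = 0.521 > 0 and g(1) = -0.507 < 0.
Newton iteration, ψ₂⁰ = 0.57:
  ψ₂ = 0.570: g = 0.0553, g' = -0.722 → ψ₂ = 0.647
  ψ₂ = 0.647: g = -0.0021, g' = -0.783 → ψ₂ = 0.644
Converged at ψ₂ = 0.644.
  A: x = 0.287, y = 0.686
  B: x = 0.449, y = 0.269
  C: x = 0.264, y = 0.045

x_A (drum 2) = 0.287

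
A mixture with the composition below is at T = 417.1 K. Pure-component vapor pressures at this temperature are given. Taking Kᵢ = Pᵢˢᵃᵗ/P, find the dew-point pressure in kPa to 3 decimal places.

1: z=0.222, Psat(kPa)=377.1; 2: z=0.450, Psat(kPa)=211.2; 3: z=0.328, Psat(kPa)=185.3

Pdew = 222.743 kPa

At the dew point ψ → 1, so Σzᵢ/Kᵢ = 1 with Kᵢ = Pᵢˢᵃᵗ/P ⇒ 1/P = Σzᵢ/Pᵢˢᵃᵗ.
1/P = 0.222/377.1 + 0.450/211.2 + 0.328/185.3 = 0.004489 ⇒ P = 222.743 kPa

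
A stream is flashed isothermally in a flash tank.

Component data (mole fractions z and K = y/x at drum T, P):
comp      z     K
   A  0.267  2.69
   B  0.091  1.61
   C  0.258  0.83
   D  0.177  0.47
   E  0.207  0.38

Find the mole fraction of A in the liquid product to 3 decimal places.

Iterate (Newton) starting at ψ = 0.41:
  ψ = 0.410: g = -0.0281, g' = -0.521 → ψ = 0.356
  ψ = 0.356: g = 0.0004, g' = -0.535 → ψ = 0.357
Converged at ψ = 0.357.
Compositions from xᵢ = zᵢ/(1+ψ(Kᵢ−1)), yᵢ = Kᵢxᵢ:
  A: x = 0.167, y = 0.448
  B: x = 0.075, y = 0.120
  C: x = 0.275, y = 0.228
  D: x = 0.218, y = 0.103
  E: x = 0.266, y = 0.101

x_A = 0.167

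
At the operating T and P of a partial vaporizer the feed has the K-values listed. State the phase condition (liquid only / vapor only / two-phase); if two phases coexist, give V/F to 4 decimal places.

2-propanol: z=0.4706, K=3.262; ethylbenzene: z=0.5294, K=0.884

vapor only

ΣzᵢKᵢ = 2.0031; Σzᵢ/Kᵢ = 0.7431.
Since Σzᵢ/Kᵢ < 1 the mixture is above its dew point — single vapor phase.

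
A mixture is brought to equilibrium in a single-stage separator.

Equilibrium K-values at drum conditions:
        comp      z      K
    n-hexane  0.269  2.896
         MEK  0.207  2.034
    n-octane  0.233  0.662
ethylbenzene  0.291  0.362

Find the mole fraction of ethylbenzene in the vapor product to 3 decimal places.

Material balance + equilibrium reduce to Σ zᵢ(Kᵢ−1)/(1+ψ(Kᵢ−1)) = 0.
g(0) = ΣzᵢKᵢ − 1 = 0.460 and g(1) = 1 − Σzᵢ/Kᵢ = -0.350, so a root lies in (0, 1).
Iterate (Newton) starting at ψ = 0.5:
  ψ = 0.500: g = 0.0355, g' = -0.645 → ψ = 0.555
Converged at ψ = 0.555.
Compositions from xᵢ = zᵢ/(1+ψ(Kᵢ−1)), yᵢ = Kᵢxᵢ:
  n-hexane: x = 0.131, y = 0.380
  MEK: x = 0.132, y = 0.267
  n-octane: x = 0.287, y = 0.190
  ethylbenzene: x = 0.451, y = 0.163

y_ethylbenzene = 0.163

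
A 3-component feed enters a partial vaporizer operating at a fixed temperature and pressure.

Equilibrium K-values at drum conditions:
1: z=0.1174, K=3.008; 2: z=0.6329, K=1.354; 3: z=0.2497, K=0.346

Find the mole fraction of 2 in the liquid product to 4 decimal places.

x_2 = 0.5144

Material balance + equilibrium reduce to Σ zᵢ(Kᵢ−1)/(1+ψ(Kᵢ−1)) = 0.
Check two-phase: ΣzᵢKᵢ = 1.2965 > 1 and Σzᵢ/Kᵢ = 1.2281 > 1, so g(0) = 0.2965 > 0 and g(1) = -0.2281 < 0.
Newton iteration, ψ⁰ = 0.5:
  ψ = 0.5000: g = 0.06534, g' = -0.4109 → ψ = 0.6590
  ψ = 0.6590: g = -0.00386, g' = -0.4697 → ψ = 0.6508
  ψ = 0.6508: g = -0.00002, g' = -0.4651 → ψ = 0.6507
Converged at ψ = 0.6507.
Compositions from xᵢ = zᵢ/(1+ψ(Kᵢ−1)), yᵢ = Kᵢxᵢ:
  1: x = 0.0509, y = 0.1531
  2: x = 0.5144, y = 0.6965
  3: x = 0.4347, y = 0.1504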